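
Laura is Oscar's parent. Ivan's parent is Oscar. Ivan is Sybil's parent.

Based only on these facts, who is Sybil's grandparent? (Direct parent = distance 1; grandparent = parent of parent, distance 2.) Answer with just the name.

Reconstructing the parent chain from the given facts:
  Laura -> Oscar -> Ivan -> Sybil
(each arrow means 'parent of the next')
Positions in the chain (0 = top):
  position of Laura: 0
  position of Oscar: 1
  position of Ivan: 2
  position of Sybil: 3

Sybil is at position 3; the grandparent is 2 steps up the chain, i.e. position 1: Oscar.

Answer: Oscar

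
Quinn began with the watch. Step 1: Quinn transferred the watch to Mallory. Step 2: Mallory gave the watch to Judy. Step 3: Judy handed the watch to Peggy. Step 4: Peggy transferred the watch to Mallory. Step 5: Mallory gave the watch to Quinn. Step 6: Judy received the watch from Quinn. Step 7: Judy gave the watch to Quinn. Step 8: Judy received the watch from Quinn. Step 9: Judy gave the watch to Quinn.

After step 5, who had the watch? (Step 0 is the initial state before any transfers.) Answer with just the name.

Tracking the watch holder through step 5:
After step 0 (start): Quinn
After step 1: Mallory
After step 2: Judy
After step 3: Peggy
After step 4: Mallory
After step 5: Quinn

At step 5, the holder is Quinn.

Answer: Quinn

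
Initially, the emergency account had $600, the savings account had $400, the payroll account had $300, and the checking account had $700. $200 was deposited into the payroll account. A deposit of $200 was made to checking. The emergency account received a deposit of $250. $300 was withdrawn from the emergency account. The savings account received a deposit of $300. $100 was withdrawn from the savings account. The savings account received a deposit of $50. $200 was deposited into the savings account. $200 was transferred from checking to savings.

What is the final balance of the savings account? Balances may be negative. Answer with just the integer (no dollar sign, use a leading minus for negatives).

Answer: 1050

Derivation:
Tracking account balances step by step:
Start: emergency=600, savings=400, payroll=300, checking=700
Event 1 (deposit 200 to payroll): payroll: 300 + 200 = 500. Balances: emergency=600, savings=400, payroll=500, checking=700
Event 2 (deposit 200 to checking): checking: 700 + 200 = 900. Balances: emergency=600, savings=400, payroll=500, checking=900
Event 3 (deposit 250 to emergency): emergency: 600 + 250 = 850. Balances: emergency=850, savings=400, payroll=500, checking=900
Event 4 (withdraw 300 from emergency): emergency: 850 - 300 = 550. Balances: emergency=550, savings=400, payroll=500, checking=900
Event 5 (deposit 300 to savings): savings: 400 + 300 = 700. Balances: emergency=550, savings=700, payroll=500, checking=900
Event 6 (withdraw 100 from savings): savings: 700 - 100 = 600. Balances: emergency=550, savings=600, payroll=500, checking=900
Event 7 (deposit 50 to savings): savings: 600 + 50 = 650. Balances: emergency=550, savings=650, payroll=500, checking=900
Event 8 (deposit 200 to savings): savings: 650 + 200 = 850. Balances: emergency=550, savings=850, payroll=500, checking=900
Event 9 (transfer 200 checking -> savings): checking: 900 - 200 = 700, savings: 850 + 200 = 1050. Balances: emergency=550, savings=1050, payroll=500, checking=700

Final balance of savings: 1050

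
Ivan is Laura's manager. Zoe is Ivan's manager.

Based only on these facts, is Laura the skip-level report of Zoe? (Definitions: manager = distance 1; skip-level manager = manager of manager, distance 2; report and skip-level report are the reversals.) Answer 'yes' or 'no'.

Reconstructing the manager chain from the given facts:
  Zoe -> Ivan -> Laura
(each arrow means 'manager of the next')
Positions in the chain (0 = top):
  position of Zoe: 0
  position of Ivan: 1
  position of Laura: 2

Laura is at position 2, Zoe is at position 0; signed distance (j - i) = -2.
'skip-level report' requires j - i = -2. Actual distance is -2, so the relation HOLDS.

Answer: yes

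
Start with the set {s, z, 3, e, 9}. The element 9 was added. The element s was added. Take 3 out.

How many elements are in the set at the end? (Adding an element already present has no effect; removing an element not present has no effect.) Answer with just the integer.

Answer: 4

Derivation:
Tracking the set through each operation:
Start: {3, 9, e, s, z}
Event 1 (add 9): already present, no change. Set: {3, 9, e, s, z}
Event 2 (add s): already present, no change. Set: {3, 9, e, s, z}
Event 3 (remove 3): removed. Set: {9, e, s, z}

Final set: {9, e, s, z} (size 4)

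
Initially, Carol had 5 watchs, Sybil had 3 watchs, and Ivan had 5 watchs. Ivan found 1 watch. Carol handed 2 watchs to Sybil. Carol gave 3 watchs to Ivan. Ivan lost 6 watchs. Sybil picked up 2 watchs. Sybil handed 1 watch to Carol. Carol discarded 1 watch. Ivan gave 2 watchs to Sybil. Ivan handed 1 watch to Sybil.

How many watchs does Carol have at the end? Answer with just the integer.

Tracking counts step by step:
Start: Carol=5, Sybil=3, Ivan=5
Event 1 (Ivan +1): Ivan: 5 -> 6. State: Carol=5, Sybil=3, Ivan=6
Event 2 (Carol -> Sybil, 2): Carol: 5 -> 3, Sybil: 3 -> 5. State: Carol=3, Sybil=5, Ivan=6
Event 3 (Carol -> Ivan, 3): Carol: 3 -> 0, Ivan: 6 -> 9. State: Carol=0, Sybil=5, Ivan=9
Event 4 (Ivan -6): Ivan: 9 -> 3. State: Carol=0, Sybil=5, Ivan=3
Event 5 (Sybil +2): Sybil: 5 -> 7. State: Carol=0, Sybil=7, Ivan=3
Event 6 (Sybil -> Carol, 1): Sybil: 7 -> 6, Carol: 0 -> 1. State: Carol=1, Sybil=6, Ivan=3
Event 7 (Carol -1): Carol: 1 -> 0. State: Carol=0, Sybil=6, Ivan=3
Event 8 (Ivan -> Sybil, 2): Ivan: 3 -> 1, Sybil: 6 -> 8. State: Carol=0, Sybil=8, Ivan=1
Event 9 (Ivan -> Sybil, 1): Ivan: 1 -> 0, Sybil: 8 -> 9. State: Carol=0, Sybil=9, Ivan=0

Carol's final count: 0

Answer: 0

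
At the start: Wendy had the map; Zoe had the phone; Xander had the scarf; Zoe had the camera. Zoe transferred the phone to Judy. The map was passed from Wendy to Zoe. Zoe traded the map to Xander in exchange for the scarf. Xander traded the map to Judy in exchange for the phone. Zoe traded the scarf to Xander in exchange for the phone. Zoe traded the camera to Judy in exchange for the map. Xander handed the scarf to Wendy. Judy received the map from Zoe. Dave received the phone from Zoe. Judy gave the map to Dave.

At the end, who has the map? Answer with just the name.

Tracking all object holders:
Start: map:Wendy, phone:Zoe, scarf:Xander, camera:Zoe
Event 1 (give phone: Zoe -> Judy). State: map:Wendy, phone:Judy, scarf:Xander, camera:Zoe
Event 2 (give map: Wendy -> Zoe). State: map:Zoe, phone:Judy, scarf:Xander, camera:Zoe
Event 3 (swap map<->scarf: now map:Xander, scarf:Zoe). State: map:Xander, phone:Judy, scarf:Zoe, camera:Zoe
Event 4 (swap map<->phone: now map:Judy, phone:Xander). State: map:Judy, phone:Xander, scarf:Zoe, camera:Zoe
Event 5 (swap scarf<->phone: now scarf:Xander, phone:Zoe). State: map:Judy, phone:Zoe, scarf:Xander, camera:Zoe
Event 6 (swap camera<->map: now camera:Judy, map:Zoe). State: map:Zoe, phone:Zoe, scarf:Xander, camera:Judy
Event 7 (give scarf: Xander -> Wendy). State: map:Zoe, phone:Zoe, scarf:Wendy, camera:Judy
Event 8 (give map: Zoe -> Judy). State: map:Judy, phone:Zoe, scarf:Wendy, camera:Judy
Event 9 (give phone: Zoe -> Dave). State: map:Judy, phone:Dave, scarf:Wendy, camera:Judy
Event 10 (give map: Judy -> Dave). State: map:Dave, phone:Dave, scarf:Wendy, camera:Judy

Final state: map:Dave, phone:Dave, scarf:Wendy, camera:Judy
The map is held by Dave.

Answer: Dave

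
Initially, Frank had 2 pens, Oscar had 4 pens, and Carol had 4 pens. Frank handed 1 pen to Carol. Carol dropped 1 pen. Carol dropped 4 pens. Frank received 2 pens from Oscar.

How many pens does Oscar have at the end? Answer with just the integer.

Answer: 2

Derivation:
Tracking counts step by step:
Start: Frank=2, Oscar=4, Carol=4
Event 1 (Frank -> Carol, 1): Frank: 2 -> 1, Carol: 4 -> 5. State: Frank=1, Oscar=4, Carol=5
Event 2 (Carol -1): Carol: 5 -> 4. State: Frank=1, Oscar=4, Carol=4
Event 3 (Carol -4): Carol: 4 -> 0. State: Frank=1, Oscar=4, Carol=0
Event 4 (Oscar -> Frank, 2): Oscar: 4 -> 2, Frank: 1 -> 3. State: Frank=3, Oscar=2, Carol=0

Oscar's final count: 2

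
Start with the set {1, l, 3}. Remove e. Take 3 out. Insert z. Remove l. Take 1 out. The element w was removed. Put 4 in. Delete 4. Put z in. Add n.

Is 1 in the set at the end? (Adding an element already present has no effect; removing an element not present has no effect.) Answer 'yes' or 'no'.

Answer: no

Derivation:
Tracking the set through each operation:
Start: {1, 3, l}
Event 1 (remove e): not present, no change. Set: {1, 3, l}
Event 2 (remove 3): removed. Set: {1, l}
Event 3 (add z): added. Set: {1, l, z}
Event 4 (remove l): removed. Set: {1, z}
Event 5 (remove 1): removed. Set: {z}
Event 6 (remove w): not present, no change. Set: {z}
Event 7 (add 4): added. Set: {4, z}
Event 8 (remove 4): removed. Set: {z}
Event 9 (add z): already present, no change. Set: {z}
Event 10 (add n): added. Set: {n, z}

Final set: {n, z} (size 2)
1 is NOT in the final set.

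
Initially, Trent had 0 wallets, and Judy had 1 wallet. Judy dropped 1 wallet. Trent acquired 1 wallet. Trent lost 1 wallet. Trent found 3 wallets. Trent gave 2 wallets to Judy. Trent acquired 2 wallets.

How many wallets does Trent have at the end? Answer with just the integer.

Answer: 3

Derivation:
Tracking counts step by step:
Start: Trent=0, Judy=1
Event 1 (Judy -1): Judy: 1 -> 0. State: Trent=0, Judy=0
Event 2 (Trent +1): Trent: 0 -> 1. State: Trent=1, Judy=0
Event 3 (Trent -1): Trent: 1 -> 0. State: Trent=0, Judy=0
Event 4 (Trent +3): Trent: 0 -> 3. State: Trent=3, Judy=0
Event 5 (Trent -> Judy, 2): Trent: 3 -> 1, Judy: 0 -> 2. State: Trent=1, Judy=2
Event 6 (Trent +2): Trent: 1 -> 3. State: Trent=3, Judy=2

Trent's final count: 3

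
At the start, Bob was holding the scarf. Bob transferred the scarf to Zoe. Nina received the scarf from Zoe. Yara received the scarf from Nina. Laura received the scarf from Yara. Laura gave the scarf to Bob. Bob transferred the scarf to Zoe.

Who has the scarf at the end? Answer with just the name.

Answer: Zoe

Derivation:
Tracking the scarf through each event:
Start: Bob has the scarf.
After event 1: Zoe has the scarf.
After event 2: Nina has the scarf.
After event 3: Yara has the scarf.
After event 4: Laura has the scarf.
After event 5: Bob has the scarf.
After event 6: Zoe has the scarf.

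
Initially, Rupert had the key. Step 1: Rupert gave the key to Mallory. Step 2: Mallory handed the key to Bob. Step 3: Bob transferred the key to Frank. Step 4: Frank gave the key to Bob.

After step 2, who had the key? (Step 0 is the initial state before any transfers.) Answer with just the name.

Answer: Bob

Derivation:
Tracking the key holder through step 2:
After step 0 (start): Rupert
After step 1: Mallory
After step 2: Bob

At step 2, the holder is Bob.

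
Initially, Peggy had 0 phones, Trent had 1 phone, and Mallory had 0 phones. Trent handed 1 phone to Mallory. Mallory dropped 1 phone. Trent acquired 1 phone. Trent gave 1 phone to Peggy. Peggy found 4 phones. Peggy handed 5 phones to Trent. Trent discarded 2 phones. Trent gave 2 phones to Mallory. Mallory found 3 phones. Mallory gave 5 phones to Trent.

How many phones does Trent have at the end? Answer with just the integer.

Answer: 6

Derivation:
Tracking counts step by step:
Start: Peggy=0, Trent=1, Mallory=0
Event 1 (Trent -> Mallory, 1): Trent: 1 -> 0, Mallory: 0 -> 1. State: Peggy=0, Trent=0, Mallory=1
Event 2 (Mallory -1): Mallory: 1 -> 0. State: Peggy=0, Trent=0, Mallory=0
Event 3 (Trent +1): Trent: 0 -> 1. State: Peggy=0, Trent=1, Mallory=0
Event 4 (Trent -> Peggy, 1): Trent: 1 -> 0, Peggy: 0 -> 1. State: Peggy=1, Trent=0, Mallory=0
Event 5 (Peggy +4): Peggy: 1 -> 5. State: Peggy=5, Trent=0, Mallory=0
Event 6 (Peggy -> Trent, 5): Peggy: 5 -> 0, Trent: 0 -> 5. State: Peggy=0, Trent=5, Mallory=0
Event 7 (Trent -2): Trent: 5 -> 3. State: Peggy=0, Trent=3, Mallory=0
Event 8 (Trent -> Mallory, 2): Trent: 3 -> 1, Mallory: 0 -> 2. State: Peggy=0, Trent=1, Mallory=2
Event 9 (Mallory +3): Mallory: 2 -> 5. State: Peggy=0, Trent=1, Mallory=5
Event 10 (Mallory -> Trent, 5): Mallory: 5 -> 0, Trent: 1 -> 6. State: Peggy=0, Trent=6, Mallory=0

Trent's final count: 6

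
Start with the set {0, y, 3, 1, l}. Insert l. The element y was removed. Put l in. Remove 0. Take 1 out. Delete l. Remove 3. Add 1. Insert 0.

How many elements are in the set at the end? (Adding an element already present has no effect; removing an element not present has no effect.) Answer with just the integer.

Answer: 2

Derivation:
Tracking the set through each operation:
Start: {0, 1, 3, l, y}
Event 1 (add l): already present, no change. Set: {0, 1, 3, l, y}
Event 2 (remove y): removed. Set: {0, 1, 3, l}
Event 3 (add l): already present, no change. Set: {0, 1, 3, l}
Event 4 (remove 0): removed. Set: {1, 3, l}
Event 5 (remove 1): removed. Set: {3, l}
Event 6 (remove l): removed. Set: {3}
Event 7 (remove 3): removed. Set: {}
Event 8 (add 1): added. Set: {1}
Event 9 (add 0): added. Set: {0, 1}

Final set: {0, 1} (size 2)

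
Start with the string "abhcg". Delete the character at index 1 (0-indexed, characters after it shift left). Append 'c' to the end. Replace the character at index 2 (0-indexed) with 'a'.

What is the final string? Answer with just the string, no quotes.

Answer: ahagc

Derivation:
Applying each edit step by step:
Start: "abhcg"
Op 1 (delete idx 1 = 'b'): "abhcg" -> "ahcg"
Op 2 (append 'c'): "ahcg" -> "ahcgc"
Op 3 (replace idx 2: 'c' -> 'a'): "ahcgc" -> "ahagc"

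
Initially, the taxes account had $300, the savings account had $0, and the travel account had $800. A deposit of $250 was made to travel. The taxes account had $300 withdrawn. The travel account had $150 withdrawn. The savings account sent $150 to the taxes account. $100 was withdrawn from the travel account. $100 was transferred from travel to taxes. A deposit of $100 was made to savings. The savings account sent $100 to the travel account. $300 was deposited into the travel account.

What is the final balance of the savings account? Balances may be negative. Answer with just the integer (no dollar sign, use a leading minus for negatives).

Answer: -150

Derivation:
Tracking account balances step by step:
Start: taxes=300, savings=0, travel=800
Event 1 (deposit 250 to travel): travel: 800 + 250 = 1050. Balances: taxes=300, savings=0, travel=1050
Event 2 (withdraw 300 from taxes): taxes: 300 - 300 = 0. Balances: taxes=0, savings=0, travel=1050
Event 3 (withdraw 150 from travel): travel: 1050 - 150 = 900. Balances: taxes=0, savings=0, travel=900
Event 4 (transfer 150 savings -> taxes): savings: 0 - 150 = -150, taxes: 0 + 150 = 150. Balances: taxes=150, savings=-150, travel=900
Event 5 (withdraw 100 from travel): travel: 900 - 100 = 800. Balances: taxes=150, savings=-150, travel=800
Event 6 (transfer 100 travel -> taxes): travel: 800 - 100 = 700, taxes: 150 + 100 = 250. Balances: taxes=250, savings=-150, travel=700
Event 7 (deposit 100 to savings): savings: -150 + 100 = -50. Balances: taxes=250, savings=-50, travel=700
Event 8 (transfer 100 savings -> travel): savings: -50 - 100 = -150, travel: 700 + 100 = 800. Balances: taxes=250, savings=-150, travel=800
Event 9 (deposit 300 to travel): travel: 800 + 300 = 1100. Balances: taxes=250, savings=-150, travel=1100

Final balance of savings: -150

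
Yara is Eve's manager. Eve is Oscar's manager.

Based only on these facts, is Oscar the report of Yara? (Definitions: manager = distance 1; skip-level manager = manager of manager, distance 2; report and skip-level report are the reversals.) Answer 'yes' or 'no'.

Answer: no

Derivation:
Reconstructing the manager chain from the given facts:
  Yara -> Eve -> Oscar
(each arrow means 'manager of the next')
Positions in the chain (0 = top):
  position of Yara: 0
  position of Eve: 1
  position of Oscar: 2

Oscar is at position 2, Yara is at position 0; signed distance (j - i) = -2.
'report' requires j - i = -1. Actual distance is -2, so the relation does NOT hold.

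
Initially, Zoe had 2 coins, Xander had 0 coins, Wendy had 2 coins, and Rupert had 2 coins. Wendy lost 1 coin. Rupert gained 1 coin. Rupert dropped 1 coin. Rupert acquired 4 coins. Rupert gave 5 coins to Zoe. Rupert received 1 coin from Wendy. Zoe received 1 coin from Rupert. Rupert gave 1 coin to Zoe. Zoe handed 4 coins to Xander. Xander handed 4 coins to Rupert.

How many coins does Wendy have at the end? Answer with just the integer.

Answer: 0

Derivation:
Tracking counts step by step:
Start: Zoe=2, Xander=0, Wendy=2, Rupert=2
Event 1 (Wendy -1): Wendy: 2 -> 1. State: Zoe=2, Xander=0, Wendy=1, Rupert=2
Event 2 (Rupert +1): Rupert: 2 -> 3. State: Zoe=2, Xander=0, Wendy=1, Rupert=3
Event 3 (Rupert -1): Rupert: 3 -> 2. State: Zoe=2, Xander=0, Wendy=1, Rupert=2
Event 4 (Rupert +4): Rupert: 2 -> 6. State: Zoe=2, Xander=0, Wendy=1, Rupert=6
Event 5 (Rupert -> Zoe, 5): Rupert: 6 -> 1, Zoe: 2 -> 7. State: Zoe=7, Xander=0, Wendy=1, Rupert=1
Event 6 (Wendy -> Rupert, 1): Wendy: 1 -> 0, Rupert: 1 -> 2. State: Zoe=7, Xander=0, Wendy=0, Rupert=2
Event 7 (Rupert -> Zoe, 1): Rupert: 2 -> 1, Zoe: 7 -> 8. State: Zoe=8, Xander=0, Wendy=0, Rupert=1
Event 8 (Rupert -> Zoe, 1): Rupert: 1 -> 0, Zoe: 8 -> 9. State: Zoe=9, Xander=0, Wendy=0, Rupert=0
Event 9 (Zoe -> Xander, 4): Zoe: 9 -> 5, Xander: 0 -> 4. State: Zoe=5, Xander=4, Wendy=0, Rupert=0
Event 10 (Xander -> Rupert, 4): Xander: 4 -> 0, Rupert: 0 -> 4. State: Zoe=5, Xander=0, Wendy=0, Rupert=4

Wendy's final count: 0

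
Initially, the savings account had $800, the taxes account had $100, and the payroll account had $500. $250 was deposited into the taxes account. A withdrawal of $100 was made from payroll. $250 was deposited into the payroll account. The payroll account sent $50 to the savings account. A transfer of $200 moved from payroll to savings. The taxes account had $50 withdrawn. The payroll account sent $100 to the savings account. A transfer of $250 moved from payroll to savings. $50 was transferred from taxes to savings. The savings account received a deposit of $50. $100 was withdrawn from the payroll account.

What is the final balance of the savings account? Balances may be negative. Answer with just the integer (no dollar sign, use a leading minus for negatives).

Tracking account balances step by step:
Start: savings=800, taxes=100, payroll=500
Event 1 (deposit 250 to taxes): taxes: 100 + 250 = 350. Balances: savings=800, taxes=350, payroll=500
Event 2 (withdraw 100 from payroll): payroll: 500 - 100 = 400. Balances: savings=800, taxes=350, payroll=400
Event 3 (deposit 250 to payroll): payroll: 400 + 250 = 650. Balances: savings=800, taxes=350, payroll=650
Event 4 (transfer 50 payroll -> savings): payroll: 650 - 50 = 600, savings: 800 + 50 = 850. Balances: savings=850, taxes=350, payroll=600
Event 5 (transfer 200 payroll -> savings): payroll: 600 - 200 = 400, savings: 850 + 200 = 1050. Balances: savings=1050, taxes=350, payroll=400
Event 6 (withdraw 50 from taxes): taxes: 350 - 50 = 300. Balances: savings=1050, taxes=300, payroll=400
Event 7 (transfer 100 payroll -> savings): payroll: 400 - 100 = 300, savings: 1050 + 100 = 1150. Balances: savings=1150, taxes=300, payroll=300
Event 8 (transfer 250 payroll -> savings): payroll: 300 - 250 = 50, savings: 1150 + 250 = 1400. Balances: savings=1400, taxes=300, payroll=50
Event 9 (transfer 50 taxes -> savings): taxes: 300 - 50 = 250, savings: 1400 + 50 = 1450. Balances: savings=1450, taxes=250, payroll=50
Event 10 (deposit 50 to savings): savings: 1450 + 50 = 1500. Balances: savings=1500, taxes=250, payroll=50
Event 11 (withdraw 100 from payroll): payroll: 50 - 100 = -50. Balances: savings=1500, taxes=250, payroll=-50

Final balance of savings: 1500

Answer: 1500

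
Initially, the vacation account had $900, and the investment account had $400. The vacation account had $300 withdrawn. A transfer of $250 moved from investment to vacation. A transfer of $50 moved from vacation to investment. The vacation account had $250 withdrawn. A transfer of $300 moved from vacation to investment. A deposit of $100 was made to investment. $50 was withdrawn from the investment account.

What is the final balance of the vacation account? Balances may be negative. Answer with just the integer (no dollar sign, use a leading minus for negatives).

Answer: 250

Derivation:
Tracking account balances step by step:
Start: vacation=900, investment=400
Event 1 (withdraw 300 from vacation): vacation: 900 - 300 = 600. Balances: vacation=600, investment=400
Event 2 (transfer 250 investment -> vacation): investment: 400 - 250 = 150, vacation: 600 + 250 = 850. Balances: vacation=850, investment=150
Event 3 (transfer 50 vacation -> investment): vacation: 850 - 50 = 800, investment: 150 + 50 = 200. Balances: vacation=800, investment=200
Event 4 (withdraw 250 from vacation): vacation: 800 - 250 = 550. Balances: vacation=550, investment=200
Event 5 (transfer 300 vacation -> investment): vacation: 550 - 300 = 250, investment: 200 + 300 = 500. Balances: vacation=250, investment=500
Event 6 (deposit 100 to investment): investment: 500 + 100 = 600. Balances: vacation=250, investment=600
Event 7 (withdraw 50 from investment): investment: 600 - 50 = 550. Balances: vacation=250, investment=550

Final balance of vacation: 250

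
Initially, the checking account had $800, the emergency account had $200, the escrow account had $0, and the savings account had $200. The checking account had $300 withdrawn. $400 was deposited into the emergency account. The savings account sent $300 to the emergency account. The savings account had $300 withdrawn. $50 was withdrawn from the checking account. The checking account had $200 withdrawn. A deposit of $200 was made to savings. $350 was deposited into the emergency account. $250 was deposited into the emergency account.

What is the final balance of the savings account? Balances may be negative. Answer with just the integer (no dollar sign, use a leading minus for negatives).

Answer: -200

Derivation:
Tracking account balances step by step:
Start: checking=800, emergency=200, escrow=0, savings=200
Event 1 (withdraw 300 from checking): checking: 800 - 300 = 500. Balances: checking=500, emergency=200, escrow=0, savings=200
Event 2 (deposit 400 to emergency): emergency: 200 + 400 = 600. Balances: checking=500, emergency=600, escrow=0, savings=200
Event 3 (transfer 300 savings -> emergency): savings: 200 - 300 = -100, emergency: 600 + 300 = 900. Balances: checking=500, emergency=900, escrow=0, savings=-100
Event 4 (withdraw 300 from savings): savings: -100 - 300 = -400. Balances: checking=500, emergency=900, escrow=0, savings=-400
Event 5 (withdraw 50 from checking): checking: 500 - 50 = 450. Balances: checking=450, emergency=900, escrow=0, savings=-400
Event 6 (withdraw 200 from checking): checking: 450 - 200 = 250. Balances: checking=250, emergency=900, escrow=0, savings=-400
Event 7 (deposit 200 to savings): savings: -400 + 200 = -200. Balances: checking=250, emergency=900, escrow=0, savings=-200
Event 8 (deposit 350 to emergency): emergency: 900 + 350 = 1250. Balances: checking=250, emergency=1250, escrow=0, savings=-200
Event 9 (deposit 250 to emergency): emergency: 1250 + 250 = 1500. Balances: checking=250, emergency=1500, escrow=0, savings=-200

Final balance of savings: -200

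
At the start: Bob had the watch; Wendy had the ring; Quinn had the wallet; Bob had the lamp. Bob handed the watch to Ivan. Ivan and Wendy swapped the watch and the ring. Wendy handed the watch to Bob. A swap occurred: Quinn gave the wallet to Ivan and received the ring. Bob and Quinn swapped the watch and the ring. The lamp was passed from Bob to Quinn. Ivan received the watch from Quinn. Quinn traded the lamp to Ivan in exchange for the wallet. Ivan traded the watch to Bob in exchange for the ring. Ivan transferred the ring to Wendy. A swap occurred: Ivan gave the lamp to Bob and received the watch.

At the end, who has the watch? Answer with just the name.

Tracking all object holders:
Start: watch:Bob, ring:Wendy, wallet:Quinn, lamp:Bob
Event 1 (give watch: Bob -> Ivan). State: watch:Ivan, ring:Wendy, wallet:Quinn, lamp:Bob
Event 2 (swap watch<->ring: now watch:Wendy, ring:Ivan). State: watch:Wendy, ring:Ivan, wallet:Quinn, lamp:Bob
Event 3 (give watch: Wendy -> Bob). State: watch:Bob, ring:Ivan, wallet:Quinn, lamp:Bob
Event 4 (swap wallet<->ring: now wallet:Ivan, ring:Quinn). State: watch:Bob, ring:Quinn, wallet:Ivan, lamp:Bob
Event 5 (swap watch<->ring: now watch:Quinn, ring:Bob). State: watch:Quinn, ring:Bob, wallet:Ivan, lamp:Bob
Event 6 (give lamp: Bob -> Quinn). State: watch:Quinn, ring:Bob, wallet:Ivan, lamp:Quinn
Event 7 (give watch: Quinn -> Ivan). State: watch:Ivan, ring:Bob, wallet:Ivan, lamp:Quinn
Event 8 (swap lamp<->wallet: now lamp:Ivan, wallet:Quinn). State: watch:Ivan, ring:Bob, wallet:Quinn, lamp:Ivan
Event 9 (swap watch<->ring: now watch:Bob, ring:Ivan). State: watch:Bob, ring:Ivan, wallet:Quinn, lamp:Ivan
Event 10 (give ring: Ivan -> Wendy). State: watch:Bob, ring:Wendy, wallet:Quinn, lamp:Ivan
Event 11 (swap lamp<->watch: now lamp:Bob, watch:Ivan). State: watch:Ivan, ring:Wendy, wallet:Quinn, lamp:Bob

Final state: watch:Ivan, ring:Wendy, wallet:Quinn, lamp:Bob
The watch is held by Ivan.

Answer: Ivan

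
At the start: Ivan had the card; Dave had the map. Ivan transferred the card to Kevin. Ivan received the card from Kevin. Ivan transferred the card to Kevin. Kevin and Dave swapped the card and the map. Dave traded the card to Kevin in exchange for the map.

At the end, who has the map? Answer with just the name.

Tracking all object holders:
Start: card:Ivan, map:Dave
Event 1 (give card: Ivan -> Kevin). State: card:Kevin, map:Dave
Event 2 (give card: Kevin -> Ivan). State: card:Ivan, map:Dave
Event 3 (give card: Ivan -> Kevin). State: card:Kevin, map:Dave
Event 4 (swap card<->map: now card:Dave, map:Kevin). State: card:Dave, map:Kevin
Event 5 (swap card<->map: now card:Kevin, map:Dave). State: card:Kevin, map:Dave

Final state: card:Kevin, map:Dave
The map is held by Dave.

Answer: Dave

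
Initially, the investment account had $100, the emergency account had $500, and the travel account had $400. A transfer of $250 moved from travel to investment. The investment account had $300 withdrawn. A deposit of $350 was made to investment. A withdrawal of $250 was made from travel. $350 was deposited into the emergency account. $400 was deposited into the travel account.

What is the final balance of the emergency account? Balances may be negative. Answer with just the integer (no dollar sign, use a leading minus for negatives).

Tracking account balances step by step:
Start: investment=100, emergency=500, travel=400
Event 1 (transfer 250 travel -> investment): travel: 400 - 250 = 150, investment: 100 + 250 = 350. Balances: investment=350, emergency=500, travel=150
Event 2 (withdraw 300 from investment): investment: 350 - 300 = 50. Balances: investment=50, emergency=500, travel=150
Event 3 (deposit 350 to investment): investment: 50 + 350 = 400. Balances: investment=400, emergency=500, travel=150
Event 4 (withdraw 250 from travel): travel: 150 - 250 = -100. Balances: investment=400, emergency=500, travel=-100
Event 5 (deposit 350 to emergency): emergency: 500 + 350 = 850. Balances: investment=400, emergency=850, travel=-100
Event 6 (deposit 400 to travel): travel: -100 + 400 = 300. Balances: investment=400, emergency=850, travel=300

Final balance of emergency: 850

Answer: 850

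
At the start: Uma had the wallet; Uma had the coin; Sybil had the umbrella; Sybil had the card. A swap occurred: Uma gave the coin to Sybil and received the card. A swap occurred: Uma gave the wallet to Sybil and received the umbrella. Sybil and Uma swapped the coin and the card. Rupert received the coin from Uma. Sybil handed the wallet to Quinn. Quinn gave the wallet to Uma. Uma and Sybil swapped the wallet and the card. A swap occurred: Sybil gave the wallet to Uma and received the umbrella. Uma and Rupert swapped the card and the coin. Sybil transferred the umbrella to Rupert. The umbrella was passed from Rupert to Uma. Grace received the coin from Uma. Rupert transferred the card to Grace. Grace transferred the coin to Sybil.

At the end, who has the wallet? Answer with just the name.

Tracking all object holders:
Start: wallet:Uma, coin:Uma, umbrella:Sybil, card:Sybil
Event 1 (swap coin<->card: now coin:Sybil, card:Uma). State: wallet:Uma, coin:Sybil, umbrella:Sybil, card:Uma
Event 2 (swap wallet<->umbrella: now wallet:Sybil, umbrella:Uma). State: wallet:Sybil, coin:Sybil, umbrella:Uma, card:Uma
Event 3 (swap coin<->card: now coin:Uma, card:Sybil). State: wallet:Sybil, coin:Uma, umbrella:Uma, card:Sybil
Event 4 (give coin: Uma -> Rupert). State: wallet:Sybil, coin:Rupert, umbrella:Uma, card:Sybil
Event 5 (give wallet: Sybil -> Quinn). State: wallet:Quinn, coin:Rupert, umbrella:Uma, card:Sybil
Event 6 (give wallet: Quinn -> Uma). State: wallet:Uma, coin:Rupert, umbrella:Uma, card:Sybil
Event 7 (swap wallet<->card: now wallet:Sybil, card:Uma). State: wallet:Sybil, coin:Rupert, umbrella:Uma, card:Uma
Event 8 (swap wallet<->umbrella: now wallet:Uma, umbrella:Sybil). State: wallet:Uma, coin:Rupert, umbrella:Sybil, card:Uma
Event 9 (swap card<->coin: now card:Rupert, coin:Uma). State: wallet:Uma, coin:Uma, umbrella:Sybil, card:Rupert
Event 10 (give umbrella: Sybil -> Rupert). State: wallet:Uma, coin:Uma, umbrella:Rupert, card:Rupert
Event 11 (give umbrella: Rupert -> Uma). State: wallet:Uma, coin:Uma, umbrella:Uma, card:Rupert
Event 12 (give coin: Uma -> Grace). State: wallet:Uma, coin:Grace, umbrella:Uma, card:Rupert
Event 13 (give card: Rupert -> Grace). State: wallet:Uma, coin:Grace, umbrella:Uma, card:Grace
Event 14 (give coin: Grace -> Sybil). State: wallet:Uma, coin:Sybil, umbrella:Uma, card:Grace

Final state: wallet:Uma, coin:Sybil, umbrella:Uma, card:Grace
The wallet is held by Uma.

Answer: Uma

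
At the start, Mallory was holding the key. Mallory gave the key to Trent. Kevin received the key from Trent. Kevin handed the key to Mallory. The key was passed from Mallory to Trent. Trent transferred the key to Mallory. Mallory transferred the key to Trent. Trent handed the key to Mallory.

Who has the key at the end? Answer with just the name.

Answer: Mallory

Derivation:
Tracking the key through each event:
Start: Mallory has the key.
After event 1: Trent has the key.
After event 2: Kevin has the key.
After event 3: Mallory has the key.
After event 4: Trent has the key.
After event 5: Mallory has the key.
After event 6: Trent has the key.
After event 7: Mallory has the key.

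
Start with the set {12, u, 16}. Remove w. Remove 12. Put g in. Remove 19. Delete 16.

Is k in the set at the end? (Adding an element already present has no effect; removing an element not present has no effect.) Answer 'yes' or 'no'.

Tracking the set through each operation:
Start: {12, 16, u}
Event 1 (remove w): not present, no change. Set: {12, 16, u}
Event 2 (remove 12): removed. Set: {16, u}
Event 3 (add g): added. Set: {16, g, u}
Event 4 (remove 19): not present, no change. Set: {16, g, u}
Event 5 (remove 16): removed. Set: {g, u}

Final set: {g, u} (size 2)
k is NOT in the final set.

Answer: no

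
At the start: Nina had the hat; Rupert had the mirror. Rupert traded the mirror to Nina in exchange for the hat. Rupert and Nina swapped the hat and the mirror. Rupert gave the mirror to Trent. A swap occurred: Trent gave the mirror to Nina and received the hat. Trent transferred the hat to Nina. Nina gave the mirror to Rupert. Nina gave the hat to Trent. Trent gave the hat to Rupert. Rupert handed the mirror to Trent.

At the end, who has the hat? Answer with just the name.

Tracking all object holders:
Start: hat:Nina, mirror:Rupert
Event 1 (swap mirror<->hat: now mirror:Nina, hat:Rupert). State: hat:Rupert, mirror:Nina
Event 2 (swap hat<->mirror: now hat:Nina, mirror:Rupert). State: hat:Nina, mirror:Rupert
Event 3 (give mirror: Rupert -> Trent). State: hat:Nina, mirror:Trent
Event 4 (swap mirror<->hat: now mirror:Nina, hat:Trent). State: hat:Trent, mirror:Nina
Event 5 (give hat: Trent -> Nina). State: hat:Nina, mirror:Nina
Event 6 (give mirror: Nina -> Rupert). State: hat:Nina, mirror:Rupert
Event 7 (give hat: Nina -> Trent). State: hat:Trent, mirror:Rupert
Event 8 (give hat: Trent -> Rupert). State: hat:Rupert, mirror:Rupert
Event 9 (give mirror: Rupert -> Trent). State: hat:Rupert, mirror:Trent

Final state: hat:Rupert, mirror:Trent
The hat is held by Rupert.

Answer: Rupert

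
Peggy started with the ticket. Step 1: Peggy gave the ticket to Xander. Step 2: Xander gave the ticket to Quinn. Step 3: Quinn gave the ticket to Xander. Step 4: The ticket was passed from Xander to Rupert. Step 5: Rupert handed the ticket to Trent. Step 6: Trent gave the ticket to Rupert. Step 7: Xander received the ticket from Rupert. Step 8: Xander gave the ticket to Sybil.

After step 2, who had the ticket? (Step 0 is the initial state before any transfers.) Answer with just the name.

Tracking the ticket holder through step 2:
After step 0 (start): Peggy
After step 1: Xander
After step 2: Quinn

At step 2, the holder is Quinn.

Answer: Quinn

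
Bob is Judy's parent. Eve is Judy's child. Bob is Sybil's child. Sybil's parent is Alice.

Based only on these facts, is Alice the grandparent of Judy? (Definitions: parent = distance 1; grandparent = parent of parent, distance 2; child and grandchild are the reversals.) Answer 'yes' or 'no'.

Reconstructing the parent chain from the given facts:
  Alice -> Sybil -> Bob -> Judy -> Eve
(each arrow means 'parent of the next')
Positions in the chain (0 = top):
  position of Alice: 0
  position of Sybil: 1
  position of Bob: 2
  position of Judy: 3
  position of Eve: 4

Alice is at position 0, Judy is at position 3; signed distance (j - i) = 3.
'grandparent' requires j - i = 2. Actual distance is 3, so the relation does NOT hold.

Answer: no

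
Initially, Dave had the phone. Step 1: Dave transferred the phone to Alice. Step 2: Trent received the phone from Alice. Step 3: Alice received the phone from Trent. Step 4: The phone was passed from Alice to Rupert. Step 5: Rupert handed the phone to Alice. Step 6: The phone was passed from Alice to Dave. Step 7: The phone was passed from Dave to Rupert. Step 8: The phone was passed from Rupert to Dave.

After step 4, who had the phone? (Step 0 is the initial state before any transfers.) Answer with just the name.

Tracking the phone holder through step 4:
After step 0 (start): Dave
After step 1: Alice
After step 2: Trent
After step 3: Alice
After step 4: Rupert

At step 4, the holder is Rupert.

Answer: Rupert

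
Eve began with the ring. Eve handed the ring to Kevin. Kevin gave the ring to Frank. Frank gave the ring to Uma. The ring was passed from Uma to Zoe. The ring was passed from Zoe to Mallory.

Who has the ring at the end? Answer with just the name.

Answer: Mallory

Derivation:
Tracking the ring through each event:
Start: Eve has the ring.
After event 1: Kevin has the ring.
After event 2: Frank has the ring.
After event 3: Uma has the ring.
After event 4: Zoe has the ring.
After event 5: Mallory has the ring.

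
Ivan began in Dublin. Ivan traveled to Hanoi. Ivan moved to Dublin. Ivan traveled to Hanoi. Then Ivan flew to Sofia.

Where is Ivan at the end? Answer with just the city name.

Tracking Ivan's location:
Start: Ivan is in Dublin.
After move 1: Dublin -> Hanoi. Ivan is in Hanoi.
After move 2: Hanoi -> Dublin. Ivan is in Dublin.
After move 3: Dublin -> Hanoi. Ivan is in Hanoi.
After move 4: Hanoi -> Sofia. Ivan is in Sofia.

Answer: Sofia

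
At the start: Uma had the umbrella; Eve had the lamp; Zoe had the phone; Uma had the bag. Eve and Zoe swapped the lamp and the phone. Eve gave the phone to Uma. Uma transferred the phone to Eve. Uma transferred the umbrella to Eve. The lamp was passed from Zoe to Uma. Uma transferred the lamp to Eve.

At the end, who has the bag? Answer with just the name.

Answer: Uma

Derivation:
Tracking all object holders:
Start: umbrella:Uma, lamp:Eve, phone:Zoe, bag:Uma
Event 1 (swap lamp<->phone: now lamp:Zoe, phone:Eve). State: umbrella:Uma, lamp:Zoe, phone:Eve, bag:Uma
Event 2 (give phone: Eve -> Uma). State: umbrella:Uma, lamp:Zoe, phone:Uma, bag:Uma
Event 3 (give phone: Uma -> Eve). State: umbrella:Uma, lamp:Zoe, phone:Eve, bag:Uma
Event 4 (give umbrella: Uma -> Eve). State: umbrella:Eve, lamp:Zoe, phone:Eve, bag:Uma
Event 5 (give lamp: Zoe -> Uma). State: umbrella:Eve, lamp:Uma, phone:Eve, bag:Uma
Event 6 (give lamp: Uma -> Eve). State: umbrella:Eve, lamp:Eve, phone:Eve, bag:Uma

Final state: umbrella:Eve, lamp:Eve, phone:Eve, bag:Uma
The bag is held by Uma.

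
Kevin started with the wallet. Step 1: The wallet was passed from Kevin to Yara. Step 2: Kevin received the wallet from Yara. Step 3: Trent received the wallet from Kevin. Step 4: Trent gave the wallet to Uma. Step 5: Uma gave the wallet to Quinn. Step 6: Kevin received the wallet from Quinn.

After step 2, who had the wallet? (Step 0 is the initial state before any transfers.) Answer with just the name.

Tracking the wallet holder through step 2:
After step 0 (start): Kevin
After step 1: Yara
After step 2: Kevin

At step 2, the holder is Kevin.

Answer: Kevin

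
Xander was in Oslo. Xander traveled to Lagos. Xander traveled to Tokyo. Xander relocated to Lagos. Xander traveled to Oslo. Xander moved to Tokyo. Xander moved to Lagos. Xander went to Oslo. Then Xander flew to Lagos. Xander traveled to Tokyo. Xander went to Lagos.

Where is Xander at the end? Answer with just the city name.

Answer: Lagos

Derivation:
Tracking Xander's location:
Start: Xander is in Oslo.
After move 1: Oslo -> Lagos. Xander is in Lagos.
After move 2: Lagos -> Tokyo. Xander is in Tokyo.
After move 3: Tokyo -> Lagos. Xander is in Lagos.
After move 4: Lagos -> Oslo. Xander is in Oslo.
After move 5: Oslo -> Tokyo. Xander is in Tokyo.
After move 6: Tokyo -> Lagos. Xander is in Lagos.
After move 7: Lagos -> Oslo. Xander is in Oslo.
After move 8: Oslo -> Lagos. Xander is in Lagos.
After move 9: Lagos -> Tokyo. Xander is in Tokyo.
After move 10: Tokyo -> Lagos. Xander is in Lagos.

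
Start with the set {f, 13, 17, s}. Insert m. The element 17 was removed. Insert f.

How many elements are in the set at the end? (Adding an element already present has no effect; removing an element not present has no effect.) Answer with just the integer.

Tracking the set through each operation:
Start: {13, 17, f, s}
Event 1 (add m): added. Set: {13, 17, f, m, s}
Event 2 (remove 17): removed. Set: {13, f, m, s}
Event 3 (add f): already present, no change. Set: {13, f, m, s}

Final set: {13, f, m, s} (size 4)

Answer: 4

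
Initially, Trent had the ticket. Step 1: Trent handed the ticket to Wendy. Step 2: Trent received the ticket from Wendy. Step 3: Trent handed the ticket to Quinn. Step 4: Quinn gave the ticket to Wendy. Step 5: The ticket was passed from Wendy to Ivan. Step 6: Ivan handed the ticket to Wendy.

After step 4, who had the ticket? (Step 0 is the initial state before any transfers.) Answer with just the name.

Answer: Wendy

Derivation:
Tracking the ticket holder through step 4:
After step 0 (start): Trent
After step 1: Wendy
After step 2: Trent
After step 3: Quinn
After step 4: Wendy

At step 4, the holder is Wendy.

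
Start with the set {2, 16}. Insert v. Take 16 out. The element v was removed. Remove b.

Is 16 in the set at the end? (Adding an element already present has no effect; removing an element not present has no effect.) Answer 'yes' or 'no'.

Tracking the set through each operation:
Start: {16, 2}
Event 1 (add v): added. Set: {16, 2, v}
Event 2 (remove 16): removed. Set: {2, v}
Event 3 (remove v): removed. Set: {2}
Event 4 (remove b): not present, no change. Set: {2}

Final set: {2} (size 1)
16 is NOT in the final set.

Answer: no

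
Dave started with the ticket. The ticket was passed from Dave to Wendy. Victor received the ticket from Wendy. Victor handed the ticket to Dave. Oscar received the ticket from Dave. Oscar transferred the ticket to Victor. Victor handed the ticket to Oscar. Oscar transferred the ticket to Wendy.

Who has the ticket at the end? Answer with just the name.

Tracking the ticket through each event:
Start: Dave has the ticket.
After event 1: Wendy has the ticket.
After event 2: Victor has the ticket.
After event 3: Dave has the ticket.
After event 4: Oscar has the ticket.
After event 5: Victor has the ticket.
After event 6: Oscar has the ticket.
After event 7: Wendy has the ticket.

Answer: Wendy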